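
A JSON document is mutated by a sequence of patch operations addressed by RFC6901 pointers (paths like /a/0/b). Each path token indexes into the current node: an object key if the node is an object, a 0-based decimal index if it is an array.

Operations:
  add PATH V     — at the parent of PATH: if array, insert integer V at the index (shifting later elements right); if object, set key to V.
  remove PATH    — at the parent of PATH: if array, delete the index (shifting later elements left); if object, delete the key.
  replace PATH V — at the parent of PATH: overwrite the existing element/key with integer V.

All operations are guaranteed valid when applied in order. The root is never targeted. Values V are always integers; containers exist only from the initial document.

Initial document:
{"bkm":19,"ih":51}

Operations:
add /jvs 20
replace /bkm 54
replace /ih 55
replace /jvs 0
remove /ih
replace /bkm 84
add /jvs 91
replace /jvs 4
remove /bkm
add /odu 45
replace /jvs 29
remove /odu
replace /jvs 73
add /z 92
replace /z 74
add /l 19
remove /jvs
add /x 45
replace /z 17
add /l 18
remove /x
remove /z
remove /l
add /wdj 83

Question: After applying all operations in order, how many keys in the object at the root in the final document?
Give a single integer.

Answer: 1

Derivation:
After op 1 (add /jvs 20): {"bkm":19,"ih":51,"jvs":20}
After op 2 (replace /bkm 54): {"bkm":54,"ih":51,"jvs":20}
After op 3 (replace /ih 55): {"bkm":54,"ih":55,"jvs":20}
After op 4 (replace /jvs 0): {"bkm":54,"ih":55,"jvs":0}
After op 5 (remove /ih): {"bkm":54,"jvs":0}
After op 6 (replace /bkm 84): {"bkm":84,"jvs":0}
After op 7 (add /jvs 91): {"bkm":84,"jvs":91}
After op 8 (replace /jvs 4): {"bkm":84,"jvs":4}
After op 9 (remove /bkm): {"jvs":4}
After op 10 (add /odu 45): {"jvs":4,"odu":45}
After op 11 (replace /jvs 29): {"jvs":29,"odu":45}
After op 12 (remove /odu): {"jvs":29}
After op 13 (replace /jvs 73): {"jvs":73}
After op 14 (add /z 92): {"jvs":73,"z":92}
After op 15 (replace /z 74): {"jvs":73,"z":74}
After op 16 (add /l 19): {"jvs":73,"l":19,"z":74}
After op 17 (remove /jvs): {"l":19,"z":74}
After op 18 (add /x 45): {"l":19,"x":45,"z":74}
After op 19 (replace /z 17): {"l":19,"x":45,"z":17}
After op 20 (add /l 18): {"l":18,"x":45,"z":17}
After op 21 (remove /x): {"l":18,"z":17}
After op 22 (remove /z): {"l":18}
After op 23 (remove /l): {}
After op 24 (add /wdj 83): {"wdj":83}
Size at the root: 1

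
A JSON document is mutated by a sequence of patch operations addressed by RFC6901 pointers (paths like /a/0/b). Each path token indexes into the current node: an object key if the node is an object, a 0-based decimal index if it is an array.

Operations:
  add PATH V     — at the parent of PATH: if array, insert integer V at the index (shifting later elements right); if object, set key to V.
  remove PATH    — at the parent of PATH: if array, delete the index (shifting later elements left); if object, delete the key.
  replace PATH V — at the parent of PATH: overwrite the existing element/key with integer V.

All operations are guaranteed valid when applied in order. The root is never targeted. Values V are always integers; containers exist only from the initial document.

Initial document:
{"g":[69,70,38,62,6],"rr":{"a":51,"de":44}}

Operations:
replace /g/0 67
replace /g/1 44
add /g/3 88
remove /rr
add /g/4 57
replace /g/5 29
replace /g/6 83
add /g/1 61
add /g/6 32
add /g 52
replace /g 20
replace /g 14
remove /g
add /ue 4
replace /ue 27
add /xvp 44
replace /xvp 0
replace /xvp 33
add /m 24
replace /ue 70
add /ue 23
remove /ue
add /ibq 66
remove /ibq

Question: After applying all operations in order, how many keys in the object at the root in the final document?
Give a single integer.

Answer: 2

Derivation:
After op 1 (replace /g/0 67): {"g":[67,70,38,62,6],"rr":{"a":51,"de":44}}
After op 2 (replace /g/1 44): {"g":[67,44,38,62,6],"rr":{"a":51,"de":44}}
After op 3 (add /g/3 88): {"g":[67,44,38,88,62,6],"rr":{"a":51,"de":44}}
After op 4 (remove /rr): {"g":[67,44,38,88,62,6]}
After op 5 (add /g/4 57): {"g":[67,44,38,88,57,62,6]}
After op 6 (replace /g/5 29): {"g":[67,44,38,88,57,29,6]}
After op 7 (replace /g/6 83): {"g":[67,44,38,88,57,29,83]}
After op 8 (add /g/1 61): {"g":[67,61,44,38,88,57,29,83]}
After op 9 (add /g/6 32): {"g":[67,61,44,38,88,57,32,29,83]}
After op 10 (add /g 52): {"g":52}
After op 11 (replace /g 20): {"g":20}
After op 12 (replace /g 14): {"g":14}
After op 13 (remove /g): {}
After op 14 (add /ue 4): {"ue":4}
After op 15 (replace /ue 27): {"ue":27}
After op 16 (add /xvp 44): {"ue":27,"xvp":44}
After op 17 (replace /xvp 0): {"ue":27,"xvp":0}
After op 18 (replace /xvp 33): {"ue":27,"xvp":33}
After op 19 (add /m 24): {"m":24,"ue":27,"xvp":33}
After op 20 (replace /ue 70): {"m":24,"ue":70,"xvp":33}
After op 21 (add /ue 23): {"m":24,"ue":23,"xvp":33}
After op 22 (remove /ue): {"m":24,"xvp":33}
After op 23 (add /ibq 66): {"ibq":66,"m":24,"xvp":33}
After op 24 (remove /ibq): {"m":24,"xvp":33}
Size at the root: 2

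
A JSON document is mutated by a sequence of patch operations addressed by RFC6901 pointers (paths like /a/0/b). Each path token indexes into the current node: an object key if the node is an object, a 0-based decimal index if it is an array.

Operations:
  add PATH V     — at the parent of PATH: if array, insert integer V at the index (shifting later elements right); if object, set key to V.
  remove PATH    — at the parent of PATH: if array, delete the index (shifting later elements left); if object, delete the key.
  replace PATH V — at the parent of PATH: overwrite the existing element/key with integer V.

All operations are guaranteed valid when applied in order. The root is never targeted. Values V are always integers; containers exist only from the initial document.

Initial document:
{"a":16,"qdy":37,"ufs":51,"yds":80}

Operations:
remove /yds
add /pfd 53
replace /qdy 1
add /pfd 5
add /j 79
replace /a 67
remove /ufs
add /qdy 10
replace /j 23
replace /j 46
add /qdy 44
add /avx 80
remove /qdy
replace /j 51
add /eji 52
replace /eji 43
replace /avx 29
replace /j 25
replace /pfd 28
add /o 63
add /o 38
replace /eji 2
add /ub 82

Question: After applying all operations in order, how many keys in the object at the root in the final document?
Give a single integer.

After op 1 (remove /yds): {"a":16,"qdy":37,"ufs":51}
After op 2 (add /pfd 53): {"a":16,"pfd":53,"qdy":37,"ufs":51}
After op 3 (replace /qdy 1): {"a":16,"pfd":53,"qdy":1,"ufs":51}
After op 4 (add /pfd 5): {"a":16,"pfd":5,"qdy":1,"ufs":51}
After op 5 (add /j 79): {"a":16,"j":79,"pfd":5,"qdy":1,"ufs":51}
After op 6 (replace /a 67): {"a":67,"j":79,"pfd":5,"qdy":1,"ufs":51}
After op 7 (remove /ufs): {"a":67,"j":79,"pfd":5,"qdy":1}
After op 8 (add /qdy 10): {"a":67,"j":79,"pfd":5,"qdy":10}
After op 9 (replace /j 23): {"a":67,"j":23,"pfd":5,"qdy":10}
After op 10 (replace /j 46): {"a":67,"j":46,"pfd":5,"qdy":10}
After op 11 (add /qdy 44): {"a":67,"j":46,"pfd":5,"qdy":44}
After op 12 (add /avx 80): {"a":67,"avx":80,"j":46,"pfd":5,"qdy":44}
After op 13 (remove /qdy): {"a":67,"avx":80,"j":46,"pfd":5}
After op 14 (replace /j 51): {"a":67,"avx":80,"j":51,"pfd":5}
After op 15 (add /eji 52): {"a":67,"avx":80,"eji":52,"j":51,"pfd":5}
After op 16 (replace /eji 43): {"a":67,"avx":80,"eji":43,"j":51,"pfd":5}
After op 17 (replace /avx 29): {"a":67,"avx":29,"eji":43,"j":51,"pfd":5}
After op 18 (replace /j 25): {"a":67,"avx":29,"eji":43,"j":25,"pfd":5}
After op 19 (replace /pfd 28): {"a":67,"avx":29,"eji":43,"j":25,"pfd":28}
After op 20 (add /o 63): {"a":67,"avx":29,"eji":43,"j":25,"o":63,"pfd":28}
After op 21 (add /o 38): {"a":67,"avx":29,"eji":43,"j":25,"o":38,"pfd":28}
After op 22 (replace /eji 2): {"a":67,"avx":29,"eji":2,"j":25,"o":38,"pfd":28}
After op 23 (add /ub 82): {"a":67,"avx":29,"eji":2,"j":25,"o":38,"pfd":28,"ub":82}
Size at the root: 7

Answer: 7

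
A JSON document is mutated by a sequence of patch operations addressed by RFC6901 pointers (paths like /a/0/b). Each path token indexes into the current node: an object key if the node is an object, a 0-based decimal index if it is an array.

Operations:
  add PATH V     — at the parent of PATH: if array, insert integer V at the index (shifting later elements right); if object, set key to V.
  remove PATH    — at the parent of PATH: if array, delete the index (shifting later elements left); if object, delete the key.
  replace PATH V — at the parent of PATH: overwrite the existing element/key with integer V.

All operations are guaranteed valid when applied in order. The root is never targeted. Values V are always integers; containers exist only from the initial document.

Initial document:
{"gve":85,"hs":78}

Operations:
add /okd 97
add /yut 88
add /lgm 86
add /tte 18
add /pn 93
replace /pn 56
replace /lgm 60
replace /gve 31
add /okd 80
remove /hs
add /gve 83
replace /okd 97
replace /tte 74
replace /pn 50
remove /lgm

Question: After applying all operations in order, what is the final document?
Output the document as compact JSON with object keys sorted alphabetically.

Answer: {"gve":83,"okd":97,"pn":50,"tte":74,"yut":88}

Derivation:
After op 1 (add /okd 97): {"gve":85,"hs":78,"okd":97}
After op 2 (add /yut 88): {"gve":85,"hs":78,"okd":97,"yut":88}
After op 3 (add /lgm 86): {"gve":85,"hs":78,"lgm":86,"okd":97,"yut":88}
After op 4 (add /tte 18): {"gve":85,"hs":78,"lgm":86,"okd":97,"tte":18,"yut":88}
After op 5 (add /pn 93): {"gve":85,"hs":78,"lgm":86,"okd":97,"pn":93,"tte":18,"yut":88}
After op 6 (replace /pn 56): {"gve":85,"hs":78,"lgm":86,"okd":97,"pn":56,"tte":18,"yut":88}
After op 7 (replace /lgm 60): {"gve":85,"hs":78,"lgm":60,"okd":97,"pn":56,"tte":18,"yut":88}
After op 8 (replace /gve 31): {"gve":31,"hs":78,"lgm":60,"okd":97,"pn":56,"tte":18,"yut":88}
After op 9 (add /okd 80): {"gve":31,"hs":78,"lgm":60,"okd":80,"pn":56,"tte":18,"yut":88}
After op 10 (remove /hs): {"gve":31,"lgm":60,"okd":80,"pn":56,"tte":18,"yut":88}
After op 11 (add /gve 83): {"gve":83,"lgm":60,"okd":80,"pn":56,"tte":18,"yut":88}
After op 12 (replace /okd 97): {"gve":83,"lgm":60,"okd":97,"pn":56,"tte":18,"yut":88}
After op 13 (replace /tte 74): {"gve":83,"lgm":60,"okd":97,"pn":56,"tte":74,"yut":88}
After op 14 (replace /pn 50): {"gve":83,"lgm":60,"okd":97,"pn":50,"tte":74,"yut":88}
After op 15 (remove /lgm): {"gve":83,"okd":97,"pn":50,"tte":74,"yut":88}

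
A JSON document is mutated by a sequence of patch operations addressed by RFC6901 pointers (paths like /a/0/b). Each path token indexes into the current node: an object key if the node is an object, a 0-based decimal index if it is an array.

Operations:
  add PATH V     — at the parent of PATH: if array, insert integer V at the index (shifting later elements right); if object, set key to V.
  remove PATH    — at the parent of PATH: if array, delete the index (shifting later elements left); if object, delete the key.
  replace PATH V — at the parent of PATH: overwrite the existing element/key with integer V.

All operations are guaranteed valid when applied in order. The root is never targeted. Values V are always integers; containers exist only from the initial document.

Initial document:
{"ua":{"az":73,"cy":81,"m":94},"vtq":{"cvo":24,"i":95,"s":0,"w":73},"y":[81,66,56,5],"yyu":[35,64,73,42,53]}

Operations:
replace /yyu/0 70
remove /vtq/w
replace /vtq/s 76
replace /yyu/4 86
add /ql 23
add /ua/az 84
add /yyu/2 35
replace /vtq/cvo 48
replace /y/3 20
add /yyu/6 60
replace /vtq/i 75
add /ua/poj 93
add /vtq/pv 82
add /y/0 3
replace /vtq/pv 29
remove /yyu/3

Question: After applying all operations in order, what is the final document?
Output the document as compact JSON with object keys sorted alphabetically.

Answer: {"ql":23,"ua":{"az":84,"cy":81,"m":94,"poj":93},"vtq":{"cvo":48,"i":75,"pv":29,"s":76},"y":[3,81,66,56,20],"yyu":[70,64,35,42,86,60]}

Derivation:
After op 1 (replace /yyu/0 70): {"ua":{"az":73,"cy":81,"m":94},"vtq":{"cvo":24,"i":95,"s":0,"w":73},"y":[81,66,56,5],"yyu":[70,64,73,42,53]}
After op 2 (remove /vtq/w): {"ua":{"az":73,"cy":81,"m":94},"vtq":{"cvo":24,"i":95,"s":0},"y":[81,66,56,5],"yyu":[70,64,73,42,53]}
After op 3 (replace /vtq/s 76): {"ua":{"az":73,"cy":81,"m":94},"vtq":{"cvo":24,"i":95,"s":76},"y":[81,66,56,5],"yyu":[70,64,73,42,53]}
After op 4 (replace /yyu/4 86): {"ua":{"az":73,"cy":81,"m":94},"vtq":{"cvo":24,"i":95,"s":76},"y":[81,66,56,5],"yyu":[70,64,73,42,86]}
After op 5 (add /ql 23): {"ql":23,"ua":{"az":73,"cy":81,"m":94},"vtq":{"cvo":24,"i":95,"s":76},"y":[81,66,56,5],"yyu":[70,64,73,42,86]}
After op 6 (add /ua/az 84): {"ql":23,"ua":{"az":84,"cy":81,"m":94},"vtq":{"cvo":24,"i":95,"s":76},"y":[81,66,56,5],"yyu":[70,64,73,42,86]}
After op 7 (add /yyu/2 35): {"ql":23,"ua":{"az":84,"cy":81,"m":94},"vtq":{"cvo":24,"i":95,"s":76},"y":[81,66,56,5],"yyu":[70,64,35,73,42,86]}
After op 8 (replace /vtq/cvo 48): {"ql":23,"ua":{"az":84,"cy":81,"m":94},"vtq":{"cvo":48,"i":95,"s":76},"y":[81,66,56,5],"yyu":[70,64,35,73,42,86]}
After op 9 (replace /y/3 20): {"ql":23,"ua":{"az":84,"cy":81,"m":94},"vtq":{"cvo":48,"i":95,"s":76},"y":[81,66,56,20],"yyu":[70,64,35,73,42,86]}
After op 10 (add /yyu/6 60): {"ql":23,"ua":{"az":84,"cy":81,"m":94},"vtq":{"cvo":48,"i":95,"s":76},"y":[81,66,56,20],"yyu":[70,64,35,73,42,86,60]}
After op 11 (replace /vtq/i 75): {"ql":23,"ua":{"az":84,"cy":81,"m":94},"vtq":{"cvo":48,"i":75,"s":76},"y":[81,66,56,20],"yyu":[70,64,35,73,42,86,60]}
After op 12 (add /ua/poj 93): {"ql":23,"ua":{"az":84,"cy":81,"m":94,"poj":93},"vtq":{"cvo":48,"i":75,"s":76},"y":[81,66,56,20],"yyu":[70,64,35,73,42,86,60]}
After op 13 (add /vtq/pv 82): {"ql":23,"ua":{"az":84,"cy":81,"m":94,"poj":93},"vtq":{"cvo":48,"i":75,"pv":82,"s":76},"y":[81,66,56,20],"yyu":[70,64,35,73,42,86,60]}
After op 14 (add /y/0 3): {"ql":23,"ua":{"az":84,"cy":81,"m":94,"poj":93},"vtq":{"cvo":48,"i":75,"pv":82,"s":76},"y":[3,81,66,56,20],"yyu":[70,64,35,73,42,86,60]}
After op 15 (replace /vtq/pv 29): {"ql":23,"ua":{"az":84,"cy":81,"m":94,"poj":93},"vtq":{"cvo":48,"i":75,"pv":29,"s":76},"y":[3,81,66,56,20],"yyu":[70,64,35,73,42,86,60]}
After op 16 (remove /yyu/3): {"ql":23,"ua":{"az":84,"cy":81,"m":94,"poj":93},"vtq":{"cvo":48,"i":75,"pv":29,"s":76},"y":[3,81,66,56,20],"yyu":[70,64,35,42,86,60]}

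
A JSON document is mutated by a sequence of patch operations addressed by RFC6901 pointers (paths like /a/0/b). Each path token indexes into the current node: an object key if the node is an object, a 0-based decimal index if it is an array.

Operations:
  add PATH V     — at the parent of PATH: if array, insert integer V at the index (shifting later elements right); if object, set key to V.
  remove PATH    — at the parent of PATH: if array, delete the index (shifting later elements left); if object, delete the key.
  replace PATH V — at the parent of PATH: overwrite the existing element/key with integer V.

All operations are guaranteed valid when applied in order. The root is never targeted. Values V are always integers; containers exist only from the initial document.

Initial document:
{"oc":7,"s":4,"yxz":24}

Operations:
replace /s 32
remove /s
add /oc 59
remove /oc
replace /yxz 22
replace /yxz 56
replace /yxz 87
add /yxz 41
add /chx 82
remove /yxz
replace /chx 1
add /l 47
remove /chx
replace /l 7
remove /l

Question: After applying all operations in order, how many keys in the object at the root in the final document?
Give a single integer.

Answer: 0

Derivation:
After op 1 (replace /s 32): {"oc":7,"s":32,"yxz":24}
After op 2 (remove /s): {"oc":7,"yxz":24}
After op 3 (add /oc 59): {"oc":59,"yxz":24}
After op 4 (remove /oc): {"yxz":24}
After op 5 (replace /yxz 22): {"yxz":22}
After op 6 (replace /yxz 56): {"yxz":56}
After op 7 (replace /yxz 87): {"yxz":87}
After op 8 (add /yxz 41): {"yxz":41}
After op 9 (add /chx 82): {"chx":82,"yxz":41}
After op 10 (remove /yxz): {"chx":82}
After op 11 (replace /chx 1): {"chx":1}
After op 12 (add /l 47): {"chx":1,"l":47}
After op 13 (remove /chx): {"l":47}
After op 14 (replace /l 7): {"l":7}
After op 15 (remove /l): {}
Size at the root: 0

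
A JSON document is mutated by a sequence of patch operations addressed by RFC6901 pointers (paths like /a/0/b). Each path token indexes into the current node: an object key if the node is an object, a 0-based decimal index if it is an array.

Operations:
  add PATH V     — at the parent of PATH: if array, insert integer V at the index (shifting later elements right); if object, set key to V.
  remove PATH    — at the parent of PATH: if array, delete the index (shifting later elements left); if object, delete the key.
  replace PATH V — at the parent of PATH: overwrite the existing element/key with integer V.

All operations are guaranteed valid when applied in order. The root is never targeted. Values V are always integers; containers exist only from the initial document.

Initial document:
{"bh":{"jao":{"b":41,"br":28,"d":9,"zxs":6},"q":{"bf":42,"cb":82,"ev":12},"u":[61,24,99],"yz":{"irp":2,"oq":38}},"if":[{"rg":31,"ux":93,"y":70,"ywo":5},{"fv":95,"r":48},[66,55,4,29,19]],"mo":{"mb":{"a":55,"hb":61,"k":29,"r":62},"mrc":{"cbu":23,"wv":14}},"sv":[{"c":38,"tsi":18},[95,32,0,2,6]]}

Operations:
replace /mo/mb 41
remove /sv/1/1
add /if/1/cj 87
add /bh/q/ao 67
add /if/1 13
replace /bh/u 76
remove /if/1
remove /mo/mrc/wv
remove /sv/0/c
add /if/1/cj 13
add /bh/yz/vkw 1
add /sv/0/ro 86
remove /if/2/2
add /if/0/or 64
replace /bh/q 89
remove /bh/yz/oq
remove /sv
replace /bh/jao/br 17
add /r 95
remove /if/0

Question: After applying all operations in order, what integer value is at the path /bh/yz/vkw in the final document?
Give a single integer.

After op 1 (replace /mo/mb 41): {"bh":{"jao":{"b":41,"br":28,"d":9,"zxs":6},"q":{"bf":42,"cb":82,"ev":12},"u":[61,24,99],"yz":{"irp":2,"oq":38}},"if":[{"rg":31,"ux":93,"y":70,"ywo":5},{"fv":95,"r":48},[66,55,4,29,19]],"mo":{"mb":41,"mrc":{"cbu":23,"wv":14}},"sv":[{"c":38,"tsi":18},[95,32,0,2,6]]}
After op 2 (remove /sv/1/1): {"bh":{"jao":{"b":41,"br":28,"d":9,"zxs":6},"q":{"bf":42,"cb":82,"ev":12},"u":[61,24,99],"yz":{"irp":2,"oq":38}},"if":[{"rg":31,"ux":93,"y":70,"ywo":5},{"fv":95,"r":48},[66,55,4,29,19]],"mo":{"mb":41,"mrc":{"cbu":23,"wv":14}},"sv":[{"c":38,"tsi":18},[95,0,2,6]]}
After op 3 (add /if/1/cj 87): {"bh":{"jao":{"b":41,"br":28,"d":9,"zxs":6},"q":{"bf":42,"cb":82,"ev":12},"u":[61,24,99],"yz":{"irp":2,"oq":38}},"if":[{"rg":31,"ux":93,"y":70,"ywo":5},{"cj":87,"fv":95,"r":48},[66,55,4,29,19]],"mo":{"mb":41,"mrc":{"cbu":23,"wv":14}},"sv":[{"c":38,"tsi":18},[95,0,2,6]]}
After op 4 (add /bh/q/ao 67): {"bh":{"jao":{"b":41,"br":28,"d":9,"zxs":6},"q":{"ao":67,"bf":42,"cb":82,"ev":12},"u":[61,24,99],"yz":{"irp":2,"oq":38}},"if":[{"rg":31,"ux":93,"y":70,"ywo":5},{"cj":87,"fv":95,"r":48},[66,55,4,29,19]],"mo":{"mb":41,"mrc":{"cbu":23,"wv":14}},"sv":[{"c":38,"tsi":18},[95,0,2,6]]}
After op 5 (add /if/1 13): {"bh":{"jao":{"b":41,"br":28,"d":9,"zxs":6},"q":{"ao":67,"bf":42,"cb":82,"ev":12},"u":[61,24,99],"yz":{"irp":2,"oq":38}},"if":[{"rg":31,"ux":93,"y":70,"ywo":5},13,{"cj":87,"fv":95,"r":48},[66,55,4,29,19]],"mo":{"mb":41,"mrc":{"cbu":23,"wv":14}},"sv":[{"c":38,"tsi":18},[95,0,2,6]]}
After op 6 (replace /bh/u 76): {"bh":{"jao":{"b":41,"br":28,"d":9,"zxs":6},"q":{"ao":67,"bf":42,"cb":82,"ev":12},"u":76,"yz":{"irp":2,"oq":38}},"if":[{"rg":31,"ux":93,"y":70,"ywo":5},13,{"cj":87,"fv":95,"r":48},[66,55,4,29,19]],"mo":{"mb":41,"mrc":{"cbu":23,"wv":14}},"sv":[{"c":38,"tsi":18},[95,0,2,6]]}
After op 7 (remove /if/1): {"bh":{"jao":{"b":41,"br":28,"d":9,"zxs":6},"q":{"ao":67,"bf":42,"cb":82,"ev":12},"u":76,"yz":{"irp":2,"oq":38}},"if":[{"rg":31,"ux":93,"y":70,"ywo":5},{"cj":87,"fv":95,"r":48},[66,55,4,29,19]],"mo":{"mb":41,"mrc":{"cbu":23,"wv":14}},"sv":[{"c":38,"tsi":18},[95,0,2,6]]}
After op 8 (remove /mo/mrc/wv): {"bh":{"jao":{"b":41,"br":28,"d":9,"zxs":6},"q":{"ao":67,"bf":42,"cb":82,"ev":12},"u":76,"yz":{"irp":2,"oq":38}},"if":[{"rg":31,"ux":93,"y":70,"ywo":5},{"cj":87,"fv":95,"r":48},[66,55,4,29,19]],"mo":{"mb":41,"mrc":{"cbu":23}},"sv":[{"c":38,"tsi":18},[95,0,2,6]]}
After op 9 (remove /sv/0/c): {"bh":{"jao":{"b":41,"br":28,"d":9,"zxs":6},"q":{"ao":67,"bf":42,"cb":82,"ev":12},"u":76,"yz":{"irp":2,"oq":38}},"if":[{"rg":31,"ux":93,"y":70,"ywo":5},{"cj":87,"fv":95,"r":48},[66,55,4,29,19]],"mo":{"mb":41,"mrc":{"cbu":23}},"sv":[{"tsi":18},[95,0,2,6]]}
After op 10 (add /if/1/cj 13): {"bh":{"jao":{"b":41,"br":28,"d":9,"zxs":6},"q":{"ao":67,"bf":42,"cb":82,"ev":12},"u":76,"yz":{"irp":2,"oq":38}},"if":[{"rg":31,"ux":93,"y":70,"ywo":5},{"cj":13,"fv":95,"r":48},[66,55,4,29,19]],"mo":{"mb":41,"mrc":{"cbu":23}},"sv":[{"tsi":18},[95,0,2,6]]}
After op 11 (add /bh/yz/vkw 1): {"bh":{"jao":{"b":41,"br":28,"d":9,"zxs":6},"q":{"ao":67,"bf":42,"cb":82,"ev":12},"u":76,"yz":{"irp":2,"oq":38,"vkw":1}},"if":[{"rg":31,"ux":93,"y":70,"ywo":5},{"cj":13,"fv":95,"r":48},[66,55,4,29,19]],"mo":{"mb":41,"mrc":{"cbu":23}},"sv":[{"tsi":18},[95,0,2,6]]}
After op 12 (add /sv/0/ro 86): {"bh":{"jao":{"b":41,"br":28,"d":9,"zxs":6},"q":{"ao":67,"bf":42,"cb":82,"ev":12},"u":76,"yz":{"irp":2,"oq":38,"vkw":1}},"if":[{"rg":31,"ux":93,"y":70,"ywo":5},{"cj":13,"fv":95,"r":48},[66,55,4,29,19]],"mo":{"mb":41,"mrc":{"cbu":23}},"sv":[{"ro":86,"tsi":18},[95,0,2,6]]}
After op 13 (remove /if/2/2): {"bh":{"jao":{"b":41,"br":28,"d":9,"zxs":6},"q":{"ao":67,"bf":42,"cb":82,"ev":12},"u":76,"yz":{"irp":2,"oq":38,"vkw":1}},"if":[{"rg":31,"ux":93,"y":70,"ywo":5},{"cj":13,"fv":95,"r":48},[66,55,29,19]],"mo":{"mb":41,"mrc":{"cbu":23}},"sv":[{"ro":86,"tsi":18},[95,0,2,6]]}
After op 14 (add /if/0/or 64): {"bh":{"jao":{"b":41,"br":28,"d":9,"zxs":6},"q":{"ao":67,"bf":42,"cb":82,"ev":12},"u":76,"yz":{"irp":2,"oq":38,"vkw":1}},"if":[{"or":64,"rg":31,"ux":93,"y":70,"ywo":5},{"cj":13,"fv":95,"r":48},[66,55,29,19]],"mo":{"mb":41,"mrc":{"cbu":23}},"sv":[{"ro":86,"tsi":18},[95,0,2,6]]}
After op 15 (replace /bh/q 89): {"bh":{"jao":{"b":41,"br":28,"d":9,"zxs":6},"q":89,"u":76,"yz":{"irp":2,"oq":38,"vkw":1}},"if":[{"or":64,"rg":31,"ux":93,"y":70,"ywo":5},{"cj":13,"fv":95,"r":48},[66,55,29,19]],"mo":{"mb":41,"mrc":{"cbu":23}},"sv":[{"ro":86,"tsi":18},[95,0,2,6]]}
After op 16 (remove /bh/yz/oq): {"bh":{"jao":{"b":41,"br":28,"d":9,"zxs":6},"q":89,"u":76,"yz":{"irp":2,"vkw":1}},"if":[{"or":64,"rg":31,"ux":93,"y":70,"ywo":5},{"cj":13,"fv":95,"r":48},[66,55,29,19]],"mo":{"mb":41,"mrc":{"cbu":23}},"sv":[{"ro":86,"tsi":18},[95,0,2,6]]}
After op 17 (remove /sv): {"bh":{"jao":{"b":41,"br":28,"d":9,"zxs":6},"q":89,"u":76,"yz":{"irp":2,"vkw":1}},"if":[{"or":64,"rg":31,"ux":93,"y":70,"ywo":5},{"cj":13,"fv":95,"r":48},[66,55,29,19]],"mo":{"mb":41,"mrc":{"cbu":23}}}
After op 18 (replace /bh/jao/br 17): {"bh":{"jao":{"b":41,"br":17,"d":9,"zxs":6},"q":89,"u":76,"yz":{"irp":2,"vkw":1}},"if":[{"or":64,"rg":31,"ux":93,"y":70,"ywo":5},{"cj":13,"fv":95,"r":48},[66,55,29,19]],"mo":{"mb":41,"mrc":{"cbu":23}}}
After op 19 (add /r 95): {"bh":{"jao":{"b":41,"br":17,"d":9,"zxs":6},"q":89,"u":76,"yz":{"irp":2,"vkw":1}},"if":[{"or":64,"rg":31,"ux":93,"y":70,"ywo":5},{"cj":13,"fv":95,"r":48},[66,55,29,19]],"mo":{"mb":41,"mrc":{"cbu":23}},"r":95}
After op 20 (remove /if/0): {"bh":{"jao":{"b":41,"br":17,"d":9,"zxs":6},"q":89,"u":76,"yz":{"irp":2,"vkw":1}},"if":[{"cj":13,"fv":95,"r":48},[66,55,29,19]],"mo":{"mb":41,"mrc":{"cbu":23}},"r":95}
Value at /bh/yz/vkw: 1

Answer: 1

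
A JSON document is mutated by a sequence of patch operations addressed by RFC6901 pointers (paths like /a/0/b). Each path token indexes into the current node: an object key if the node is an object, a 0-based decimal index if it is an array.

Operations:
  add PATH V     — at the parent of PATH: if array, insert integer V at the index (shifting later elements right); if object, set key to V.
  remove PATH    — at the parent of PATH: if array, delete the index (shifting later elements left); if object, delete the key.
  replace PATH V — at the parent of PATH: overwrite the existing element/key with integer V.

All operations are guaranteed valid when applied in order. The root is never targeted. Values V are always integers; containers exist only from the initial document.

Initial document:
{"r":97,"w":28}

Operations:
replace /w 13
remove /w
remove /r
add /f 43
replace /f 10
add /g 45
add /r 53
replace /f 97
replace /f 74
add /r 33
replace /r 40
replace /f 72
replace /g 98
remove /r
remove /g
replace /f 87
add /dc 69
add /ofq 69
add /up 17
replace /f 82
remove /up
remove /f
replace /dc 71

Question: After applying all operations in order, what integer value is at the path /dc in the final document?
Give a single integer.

Answer: 71

Derivation:
After op 1 (replace /w 13): {"r":97,"w":13}
After op 2 (remove /w): {"r":97}
After op 3 (remove /r): {}
After op 4 (add /f 43): {"f":43}
After op 5 (replace /f 10): {"f":10}
After op 6 (add /g 45): {"f":10,"g":45}
After op 7 (add /r 53): {"f":10,"g":45,"r":53}
After op 8 (replace /f 97): {"f":97,"g":45,"r":53}
After op 9 (replace /f 74): {"f":74,"g":45,"r":53}
After op 10 (add /r 33): {"f":74,"g":45,"r":33}
After op 11 (replace /r 40): {"f":74,"g":45,"r":40}
After op 12 (replace /f 72): {"f":72,"g":45,"r":40}
After op 13 (replace /g 98): {"f":72,"g":98,"r":40}
After op 14 (remove /r): {"f":72,"g":98}
After op 15 (remove /g): {"f":72}
After op 16 (replace /f 87): {"f":87}
After op 17 (add /dc 69): {"dc":69,"f":87}
After op 18 (add /ofq 69): {"dc":69,"f":87,"ofq":69}
After op 19 (add /up 17): {"dc":69,"f":87,"ofq":69,"up":17}
After op 20 (replace /f 82): {"dc":69,"f":82,"ofq":69,"up":17}
After op 21 (remove /up): {"dc":69,"f":82,"ofq":69}
After op 22 (remove /f): {"dc":69,"ofq":69}
After op 23 (replace /dc 71): {"dc":71,"ofq":69}
Value at /dc: 71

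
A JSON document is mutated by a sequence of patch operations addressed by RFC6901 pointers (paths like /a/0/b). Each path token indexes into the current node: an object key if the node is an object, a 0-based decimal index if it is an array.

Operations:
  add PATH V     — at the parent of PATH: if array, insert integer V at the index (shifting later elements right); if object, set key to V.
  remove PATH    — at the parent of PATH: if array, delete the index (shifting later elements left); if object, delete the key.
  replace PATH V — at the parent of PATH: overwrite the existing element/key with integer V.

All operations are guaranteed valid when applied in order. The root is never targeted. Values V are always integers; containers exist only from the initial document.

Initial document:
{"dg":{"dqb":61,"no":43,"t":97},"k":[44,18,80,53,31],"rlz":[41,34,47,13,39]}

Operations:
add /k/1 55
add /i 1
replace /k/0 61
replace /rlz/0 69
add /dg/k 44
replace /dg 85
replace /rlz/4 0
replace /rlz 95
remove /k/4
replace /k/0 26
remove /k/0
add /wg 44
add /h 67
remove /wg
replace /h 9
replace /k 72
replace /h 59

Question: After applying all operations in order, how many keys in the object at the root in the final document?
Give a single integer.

After op 1 (add /k/1 55): {"dg":{"dqb":61,"no":43,"t":97},"k":[44,55,18,80,53,31],"rlz":[41,34,47,13,39]}
After op 2 (add /i 1): {"dg":{"dqb":61,"no":43,"t":97},"i":1,"k":[44,55,18,80,53,31],"rlz":[41,34,47,13,39]}
After op 3 (replace /k/0 61): {"dg":{"dqb":61,"no":43,"t":97},"i":1,"k":[61,55,18,80,53,31],"rlz":[41,34,47,13,39]}
After op 4 (replace /rlz/0 69): {"dg":{"dqb":61,"no":43,"t":97},"i":1,"k":[61,55,18,80,53,31],"rlz":[69,34,47,13,39]}
After op 5 (add /dg/k 44): {"dg":{"dqb":61,"k":44,"no":43,"t":97},"i":1,"k":[61,55,18,80,53,31],"rlz":[69,34,47,13,39]}
After op 6 (replace /dg 85): {"dg":85,"i":1,"k":[61,55,18,80,53,31],"rlz":[69,34,47,13,39]}
After op 7 (replace /rlz/4 0): {"dg":85,"i":1,"k":[61,55,18,80,53,31],"rlz":[69,34,47,13,0]}
After op 8 (replace /rlz 95): {"dg":85,"i":1,"k":[61,55,18,80,53,31],"rlz":95}
After op 9 (remove /k/4): {"dg":85,"i":1,"k":[61,55,18,80,31],"rlz":95}
After op 10 (replace /k/0 26): {"dg":85,"i":1,"k":[26,55,18,80,31],"rlz":95}
After op 11 (remove /k/0): {"dg":85,"i":1,"k":[55,18,80,31],"rlz":95}
After op 12 (add /wg 44): {"dg":85,"i":1,"k":[55,18,80,31],"rlz":95,"wg":44}
After op 13 (add /h 67): {"dg":85,"h":67,"i":1,"k":[55,18,80,31],"rlz":95,"wg":44}
After op 14 (remove /wg): {"dg":85,"h":67,"i":1,"k":[55,18,80,31],"rlz":95}
After op 15 (replace /h 9): {"dg":85,"h":9,"i":1,"k":[55,18,80,31],"rlz":95}
After op 16 (replace /k 72): {"dg":85,"h":9,"i":1,"k":72,"rlz":95}
After op 17 (replace /h 59): {"dg":85,"h":59,"i":1,"k":72,"rlz":95}
Size at the root: 5

Answer: 5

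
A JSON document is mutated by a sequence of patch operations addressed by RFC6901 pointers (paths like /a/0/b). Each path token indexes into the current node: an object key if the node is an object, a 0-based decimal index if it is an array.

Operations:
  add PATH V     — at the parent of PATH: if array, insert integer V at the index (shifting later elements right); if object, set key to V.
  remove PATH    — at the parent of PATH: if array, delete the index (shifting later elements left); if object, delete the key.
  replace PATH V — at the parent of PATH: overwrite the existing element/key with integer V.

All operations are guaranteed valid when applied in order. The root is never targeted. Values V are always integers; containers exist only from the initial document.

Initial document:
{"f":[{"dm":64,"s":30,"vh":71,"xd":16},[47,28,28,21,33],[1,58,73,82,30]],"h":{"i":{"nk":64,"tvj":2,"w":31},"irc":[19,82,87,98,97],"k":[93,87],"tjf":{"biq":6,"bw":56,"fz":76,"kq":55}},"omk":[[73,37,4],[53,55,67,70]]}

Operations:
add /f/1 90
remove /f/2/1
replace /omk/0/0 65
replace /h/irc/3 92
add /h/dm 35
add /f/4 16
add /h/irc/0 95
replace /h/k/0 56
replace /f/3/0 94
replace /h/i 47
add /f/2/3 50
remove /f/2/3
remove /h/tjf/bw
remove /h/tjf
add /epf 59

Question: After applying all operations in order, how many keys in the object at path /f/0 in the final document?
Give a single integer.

Answer: 4

Derivation:
After op 1 (add /f/1 90): {"f":[{"dm":64,"s":30,"vh":71,"xd":16},90,[47,28,28,21,33],[1,58,73,82,30]],"h":{"i":{"nk":64,"tvj":2,"w":31},"irc":[19,82,87,98,97],"k":[93,87],"tjf":{"biq":6,"bw":56,"fz":76,"kq":55}},"omk":[[73,37,4],[53,55,67,70]]}
After op 2 (remove /f/2/1): {"f":[{"dm":64,"s":30,"vh":71,"xd":16},90,[47,28,21,33],[1,58,73,82,30]],"h":{"i":{"nk":64,"tvj":2,"w":31},"irc":[19,82,87,98,97],"k":[93,87],"tjf":{"biq":6,"bw":56,"fz":76,"kq":55}},"omk":[[73,37,4],[53,55,67,70]]}
After op 3 (replace /omk/0/0 65): {"f":[{"dm":64,"s":30,"vh":71,"xd":16},90,[47,28,21,33],[1,58,73,82,30]],"h":{"i":{"nk":64,"tvj":2,"w":31},"irc":[19,82,87,98,97],"k":[93,87],"tjf":{"biq":6,"bw":56,"fz":76,"kq":55}},"omk":[[65,37,4],[53,55,67,70]]}
After op 4 (replace /h/irc/3 92): {"f":[{"dm":64,"s":30,"vh":71,"xd":16},90,[47,28,21,33],[1,58,73,82,30]],"h":{"i":{"nk":64,"tvj":2,"w":31},"irc":[19,82,87,92,97],"k":[93,87],"tjf":{"biq":6,"bw":56,"fz":76,"kq":55}},"omk":[[65,37,4],[53,55,67,70]]}
After op 5 (add /h/dm 35): {"f":[{"dm":64,"s":30,"vh":71,"xd":16},90,[47,28,21,33],[1,58,73,82,30]],"h":{"dm":35,"i":{"nk":64,"tvj":2,"w":31},"irc":[19,82,87,92,97],"k":[93,87],"tjf":{"biq":6,"bw":56,"fz":76,"kq":55}},"omk":[[65,37,4],[53,55,67,70]]}
After op 6 (add /f/4 16): {"f":[{"dm":64,"s":30,"vh":71,"xd":16},90,[47,28,21,33],[1,58,73,82,30],16],"h":{"dm":35,"i":{"nk":64,"tvj":2,"w":31},"irc":[19,82,87,92,97],"k":[93,87],"tjf":{"biq":6,"bw":56,"fz":76,"kq":55}},"omk":[[65,37,4],[53,55,67,70]]}
After op 7 (add /h/irc/0 95): {"f":[{"dm":64,"s":30,"vh":71,"xd":16},90,[47,28,21,33],[1,58,73,82,30],16],"h":{"dm":35,"i":{"nk":64,"tvj":2,"w":31},"irc":[95,19,82,87,92,97],"k":[93,87],"tjf":{"biq":6,"bw":56,"fz":76,"kq":55}},"omk":[[65,37,4],[53,55,67,70]]}
After op 8 (replace /h/k/0 56): {"f":[{"dm":64,"s":30,"vh":71,"xd":16},90,[47,28,21,33],[1,58,73,82,30],16],"h":{"dm":35,"i":{"nk":64,"tvj":2,"w":31},"irc":[95,19,82,87,92,97],"k":[56,87],"tjf":{"biq":6,"bw":56,"fz":76,"kq":55}},"omk":[[65,37,4],[53,55,67,70]]}
After op 9 (replace /f/3/0 94): {"f":[{"dm":64,"s":30,"vh":71,"xd":16},90,[47,28,21,33],[94,58,73,82,30],16],"h":{"dm":35,"i":{"nk":64,"tvj":2,"w":31},"irc":[95,19,82,87,92,97],"k":[56,87],"tjf":{"biq":6,"bw":56,"fz":76,"kq":55}},"omk":[[65,37,4],[53,55,67,70]]}
After op 10 (replace /h/i 47): {"f":[{"dm":64,"s":30,"vh":71,"xd":16},90,[47,28,21,33],[94,58,73,82,30],16],"h":{"dm":35,"i":47,"irc":[95,19,82,87,92,97],"k":[56,87],"tjf":{"biq":6,"bw":56,"fz":76,"kq":55}},"omk":[[65,37,4],[53,55,67,70]]}
After op 11 (add /f/2/3 50): {"f":[{"dm":64,"s":30,"vh":71,"xd":16},90,[47,28,21,50,33],[94,58,73,82,30],16],"h":{"dm":35,"i":47,"irc":[95,19,82,87,92,97],"k":[56,87],"tjf":{"biq":6,"bw":56,"fz":76,"kq":55}},"omk":[[65,37,4],[53,55,67,70]]}
After op 12 (remove /f/2/3): {"f":[{"dm":64,"s":30,"vh":71,"xd":16},90,[47,28,21,33],[94,58,73,82,30],16],"h":{"dm":35,"i":47,"irc":[95,19,82,87,92,97],"k":[56,87],"tjf":{"biq":6,"bw":56,"fz":76,"kq":55}},"omk":[[65,37,4],[53,55,67,70]]}
After op 13 (remove /h/tjf/bw): {"f":[{"dm":64,"s":30,"vh":71,"xd":16},90,[47,28,21,33],[94,58,73,82,30],16],"h":{"dm":35,"i":47,"irc":[95,19,82,87,92,97],"k":[56,87],"tjf":{"biq":6,"fz":76,"kq":55}},"omk":[[65,37,4],[53,55,67,70]]}
After op 14 (remove /h/tjf): {"f":[{"dm":64,"s":30,"vh":71,"xd":16},90,[47,28,21,33],[94,58,73,82,30],16],"h":{"dm":35,"i":47,"irc":[95,19,82,87,92,97],"k":[56,87]},"omk":[[65,37,4],[53,55,67,70]]}
After op 15 (add /epf 59): {"epf":59,"f":[{"dm":64,"s":30,"vh":71,"xd":16},90,[47,28,21,33],[94,58,73,82,30],16],"h":{"dm":35,"i":47,"irc":[95,19,82,87,92,97],"k":[56,87]},"omk":[[65,37,4],[53,55,67,70]]}
Size at path /f/0: 4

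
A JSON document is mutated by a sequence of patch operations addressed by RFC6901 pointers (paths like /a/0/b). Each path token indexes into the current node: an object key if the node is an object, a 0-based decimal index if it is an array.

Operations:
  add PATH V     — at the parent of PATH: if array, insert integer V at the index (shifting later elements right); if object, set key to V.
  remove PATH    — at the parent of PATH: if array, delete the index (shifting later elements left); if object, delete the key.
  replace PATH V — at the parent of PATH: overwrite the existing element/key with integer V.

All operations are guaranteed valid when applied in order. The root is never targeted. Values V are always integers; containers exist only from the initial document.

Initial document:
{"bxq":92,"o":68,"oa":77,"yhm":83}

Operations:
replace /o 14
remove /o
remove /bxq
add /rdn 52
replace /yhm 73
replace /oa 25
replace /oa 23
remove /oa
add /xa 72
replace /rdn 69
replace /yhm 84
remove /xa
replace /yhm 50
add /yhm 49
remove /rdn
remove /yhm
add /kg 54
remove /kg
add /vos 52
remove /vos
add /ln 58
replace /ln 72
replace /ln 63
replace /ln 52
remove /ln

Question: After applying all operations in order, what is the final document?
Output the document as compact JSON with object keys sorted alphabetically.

After op 1 (replace /o 14): {"bxq":92,"o":14,"oa":77,"yhm":83}
After op 2 (remove /o): {"bxq":92,"oa":77,"yhm":83}
After op 3 (remove /bxq): {"oa":77,"yhm":83}
After op 4 (add /rdn 52): {"oa":77,"rdn":52,"yhm":83}
After op 5 (replace /yhm 73): {"oa":77,"rdn":52,"yhm":73}
After op 6 (replace /oa 25): {"oa":25,"rdn":52,"yhm":73}
After op 7 (replace /oa 23): {"oa":23,"rdn":52,"yhm":73}
After op 8 (remove /oa): {"rdn":52,"yhm":73}
After op 9 (add /xa 72): {"rdn":52,"xa":72,"yhm":73}
After op 10 (replace /rdn 69): {"rdn":69,"xa":72,"yhm":73}
After op 11 (replace /yhm 84): {"rdn":69,"xa":72,"yhm":84}
After op 12 (remove /xa): {"rdn":69,"yhm":84}
After op 13 (replace /yhm 50): {"rdn":69,"yhm":50}
After op 14 (add /yhm 49): {"rdn":69,"yhm":49}
After op 15 (remove /rdn): {"yhm":49}
After op 16 (remove /yhm): {}
After op 17 (add /kg 54): {"kg":54}
After op 18 (remove /kg): {}
After op 19 (add /vos 52): {"vos":52}
After op 20 (remove /vos): {}
After op 21 (add /ln 58): {"ln":58}
After op 22 (replace /ln 72): {"ln":72}
After op 23 (replace /ln 63): {"ln":63}
After op 24 (replace /ln 52): {"ln":52}
After op 25 (remove /ln): {}

Answer: {}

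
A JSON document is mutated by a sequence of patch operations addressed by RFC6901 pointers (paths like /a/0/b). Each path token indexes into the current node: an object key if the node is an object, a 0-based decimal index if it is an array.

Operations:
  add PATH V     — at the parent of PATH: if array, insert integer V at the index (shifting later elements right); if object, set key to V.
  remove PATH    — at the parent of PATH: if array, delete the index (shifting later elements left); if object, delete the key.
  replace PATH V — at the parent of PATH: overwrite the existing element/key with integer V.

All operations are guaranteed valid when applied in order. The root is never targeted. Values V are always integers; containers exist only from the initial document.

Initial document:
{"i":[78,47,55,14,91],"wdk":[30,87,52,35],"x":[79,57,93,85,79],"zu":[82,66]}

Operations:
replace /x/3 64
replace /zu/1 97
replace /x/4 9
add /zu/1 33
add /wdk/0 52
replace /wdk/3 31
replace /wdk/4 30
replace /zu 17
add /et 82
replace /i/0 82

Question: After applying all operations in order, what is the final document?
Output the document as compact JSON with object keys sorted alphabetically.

Answer: {"et":82,"i":[82,47,55,14,91],"wdk":[52,30,87,31,30],"x":[79,57,93,64,9],"zu":17}

Derivation:
After op 1 (replace /x/3 64): {"i":[78,47,55,14,91],"wdk":[30,87,52,35],"x":[79,57,93,64,79],"zu":[82,66]}
After op 2 (replace /zu/1 97): {"i":[78,47,55,14,91],"wdk":[30,87,52,35],"x":[79,57,93,64,79],"zu":[82,97]}
After op 3 (replace /x/4 9): {"i":[78,47,55,14,91],"wdk":[30,87,52,35],"x":[79,57,93,64,9],"zu":[82,97]}
After op 4 (add /zu/1 33): {"i":[78,47,55,14,91],"wdk":[30,87,52,35],"x":[79,57,93,64,9],"zu":[82,33,97]}
After op 5 (add /wdk/0 52): {"i":[78,47,55,14,91],"wdk":[52,30,87,52,35],"x":[79,57,93,64,9],"zu":[82,33,97]}
After op 6 (replace /wdk/3 31): {"i":[78,47,55,14,91],"wdk":[52,30,87,31,35],"x":[79,57,93,64,9],"zu":[82,33,97]}
After op 7 (replace /wdk/4 30): {"i":[78,47,55,14,91],"wdk":[52,30,87,31,30],"x":[79,57,93,64,9],"zu":[82,33,97]}
After op 8 (replace /zu 17): {"i":[78,47,55,14,91],"wdk":[52,30,87,31,30],"x":[79,57,93,64,9],"zu":17}
After op 9 (add /et 82): {"et":82,"i":[78,47,55,14,91],"wdk":[52,30,87,31,30],"x":[79,57,93,64,9],"zu":17}
After op 10 (replace /i/0 82): {"et":82,"i":[82,47,55,14,91],"wdk":[52,30,87,31,30],"x":[79,57,93,64,9],"zu":17}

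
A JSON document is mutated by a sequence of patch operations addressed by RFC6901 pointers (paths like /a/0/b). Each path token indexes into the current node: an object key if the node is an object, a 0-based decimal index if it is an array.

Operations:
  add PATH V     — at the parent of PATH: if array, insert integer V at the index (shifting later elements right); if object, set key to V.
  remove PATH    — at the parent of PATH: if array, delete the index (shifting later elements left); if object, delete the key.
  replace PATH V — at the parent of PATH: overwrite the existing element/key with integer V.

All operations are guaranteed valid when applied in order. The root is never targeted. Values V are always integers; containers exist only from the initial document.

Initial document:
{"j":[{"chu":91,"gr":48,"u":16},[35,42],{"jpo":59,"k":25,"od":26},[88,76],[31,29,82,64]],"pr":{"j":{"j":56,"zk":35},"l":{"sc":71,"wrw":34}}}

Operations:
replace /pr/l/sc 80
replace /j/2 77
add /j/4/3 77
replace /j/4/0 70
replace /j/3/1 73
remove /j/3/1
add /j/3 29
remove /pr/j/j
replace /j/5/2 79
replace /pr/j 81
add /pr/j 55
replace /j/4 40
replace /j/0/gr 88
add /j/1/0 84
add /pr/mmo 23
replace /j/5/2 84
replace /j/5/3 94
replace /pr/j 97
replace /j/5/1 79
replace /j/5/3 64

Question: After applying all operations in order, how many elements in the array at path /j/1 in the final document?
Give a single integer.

Answer: 3

Derivation:
After op 1 (replace /pr/l/sc 80): {"j":[{"chu":91,"gr":48,"u":16},[35,42],{"jpo":59,"k":25,"od":26},[88,76],[31,29,82,64]],"pr":{"j":{"j":56,"zk":35},"l":{"sc":80,"wrw":34}}}
After op 2 (replace /j/2 77): {"j":[{"chu":91,"gr":48,"u":16},[35,42],77,[88,76],[31,29,82,64]],"pr":{"j":{"j":56,"zk":35},"l":{"sc":80,"wrw":34}}}
After op 3 (add /j/4/3 77): {"j":[{"chu":91,"gr":48,"u":16},[35,42],77,[88,76],[31,29,82,77,64]],"pr":{"j":{"j":56,"zk":35},"l":{"sc":80,"wrw":34}}}
After op 4 (replace /j/4/0 70): {"j":[{"chu":91,"gr":48,"u":16},[35,42],77,[88,76],[70,29,82,77,64]],"pr":{"j":{"j":56,"zk":35},"l":{"sc":80,"wrw":34}}}
After op 5 (replace /j/3/1 73): {"j":[{"chu":91,"gr":48,"u":16},[35,42],77,[88,73],[70,29,82,77,64]],"pr":{"j":{"j":56,"zk":35},"l":{"sc":80,"wrw":34}}}
After op 6 (remove /j/3/1): {"j":[{"chu":91,"gr":48,"u":16},[35,42],77,[88],[70,29,82,77,64]],"pr":{"j":{"j":56,"zk":35},"l":{"sc":80,"wrw":34}}}
After op 7 (add /j/3 29): {"j":[{"chu":91,"gr":48,"u":16},[35,42],77,29,[88],[70,29,82,77,64]],"pr":{"j":{"j":56,"zk":35},"l":{"sc":80,"wrw":34}}}
After op 8 (remove /pr/j/j): {"j":[{"chu":91,"gr":48,"u":16},[35,42],77,29,[88],[70,29,82,77,64]],"pr":{"j":{"zk":35},"l":{"sc":80,"wrw":34}}}
After op 9 (replace /j/5/2 79): {"j":[{"chu":91,"gr":48,"u":16},[35,42],77,29,[88],[70,29,79,77,64]],"pr":{"j":{"zk":35},"l":{"sc":80,"wrw":34}}}
After op 10 (replace /pr/j 81): {"j":[{"chu":91,"gr":48,"u":16},[35,42],77,29,[88],[70,29,79,77,64]],"pr":{"j":81,"l":{"sc":80,"wrw":34}}}
After op 11 (add /pr/j 55): {"j":[{"chu":91,"gr":48,"u":16},[35,42],77,29,[88],[70,29,79,77,64]],"pr":{"j":55,"l":{"sc":80,"wrw":34}}}
After op 12 (replace /j/4 40): {"j":[{"chu":91,"gr":48,"u":16},[35,42],77,29,40,[70,29,79,77,64]],"pr":{"j":55,"l":{"sc":80,"wrw":34}}}
After op 13 (replace /j/0/gr 88): {"j":[{"chu":91,"gr":88,"u":16},[35,42],77,29,40,[70,29,79,77,64]],"pr":{"j":55,"l":{"sc":80,"wrw":34}}}
After op 14 (add /j/1/0 84): {"j":[{"chu":91,"gr":88,"u":16},[84,35,42],77,29,40,[70,29,79,77,64]],"pr":{"j":55,"l":{"sc":80,"wrw":34}}}
After op 15 (add /pr/mmo 23): {"j":[{"chu":91,"gr":88,"u":16},[84,35,42],77,29,40,[70,29,79,77,64]],"pr":{"j":55,"l":{"sc":80,"wrw":34},"mmo":23}}
After op 16 (replace /j/5/2 84): {"j":[{"chu":91,"gr":88,"u":16},[84,35,42],77,29,40,[70,29,84,77,64]],"pr":{"j":55,"l":{"sc":80,"wrw":34},"mmo":23}}
After op 17 (replace /j/5/3 94): {"j":[{"chu":91,"gr":88,"u":16},[84,35,42],77,29,40,[70,29,84,94,64]],"pr":{"j":55,"l":{"sc":80,"wrw":34},"mmo":23}}
After op 18 (replace /pr/j 97): {"j":[{"chu":91,"gr":88,"u":16},[84,35,42],77,29,40,[70,29,84,94,64]],"pr":{"j":97,"l":{"sc":80,"wrw":34},"mmo":23}}
After op 19 (replace /j/5/1 79): {"j":[{"chu":91,"gr":88,"u":16},[84,35,42],77,29,40,[70,79,84,94,64]],"pr":{"j":97,"l":{"sc":80,"wrw":34},"mmo":23}}
After op 20 (replace /j/5/3 64): {"j":[{"chu":91,"gr":88,"u":16},[84,35,42],77,29,40,[70,79,84,64,64]],"pr":{"j":97,"l":{"sc":80,"wrw":34},"mmo":23}}
Size at path /j/1: 3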